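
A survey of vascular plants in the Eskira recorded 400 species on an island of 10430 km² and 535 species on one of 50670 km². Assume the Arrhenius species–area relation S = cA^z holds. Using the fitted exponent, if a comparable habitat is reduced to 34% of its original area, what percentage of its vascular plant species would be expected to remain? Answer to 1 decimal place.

82.0%

z = ln(535/400) / ln(50670/10430) = 0.2908 / 1.5806 = 0.1840
S_new/S_old = (A_new/A_old)^z = 0.34^0.1840 = exp(0.1840 × -1.0788) = 0.82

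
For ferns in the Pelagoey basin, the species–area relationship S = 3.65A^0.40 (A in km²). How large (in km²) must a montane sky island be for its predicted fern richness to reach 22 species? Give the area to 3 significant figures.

22 = 3.65 × A^0.4  ⇒  A^0.4 = 22/3.65 = 6.027
ln A = ln(6.027) / 0.4 = 1.7963 / 0.4 = 4.4908
A = e^4.4908 ≈ 89.19 km²

89.2 km²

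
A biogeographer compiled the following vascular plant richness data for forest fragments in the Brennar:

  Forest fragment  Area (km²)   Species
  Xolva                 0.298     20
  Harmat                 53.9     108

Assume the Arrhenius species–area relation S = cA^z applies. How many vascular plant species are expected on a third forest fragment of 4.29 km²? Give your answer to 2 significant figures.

z = ln(108/20) / ln(53.9/0.298) = 1.6864 / 5.1978 = 0.3244
c = 20 / 0.298^0.3244 = 20 / 0.6752 = 29.62
S₃ = 29.62 × 4.29^0.3244 = 29.62 × 1.604 ≈ 47.51

48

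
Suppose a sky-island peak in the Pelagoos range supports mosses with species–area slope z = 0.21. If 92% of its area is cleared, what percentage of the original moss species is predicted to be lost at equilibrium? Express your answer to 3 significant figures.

41.2%

S_new/S_old = (A_new/A_old)^z = 0.08^0.21
= exp(0.21 × ln 0.08) = exp(0.21 × -2.5257) = exp(-0.5304) ≈ 0.5884
Fraction lost = 1 − 0.5884 = 0.4116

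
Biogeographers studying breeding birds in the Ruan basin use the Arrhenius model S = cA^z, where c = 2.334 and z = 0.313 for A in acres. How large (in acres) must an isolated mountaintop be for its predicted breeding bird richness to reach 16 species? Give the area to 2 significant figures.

470 acres

16 = 2.334 × A^0.313  ⇒  A^0.313 = 16/2.334 = 6.855
ln A = ln(6.855) / 0.313 = 1.9250 / 0.313 = 6.1502
A = e^6.1502 ≈ 468.8 acres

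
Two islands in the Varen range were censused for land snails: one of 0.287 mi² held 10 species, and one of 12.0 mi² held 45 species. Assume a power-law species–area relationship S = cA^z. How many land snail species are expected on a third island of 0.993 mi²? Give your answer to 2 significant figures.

z = ln(45/10) / ln(12/0.287) = 1.5041 / 3.7332 = 0.4029
c = 10 / 0.287^0.4029 = 10 / 0.6048 = 16.54
S₃ = 16.54 × 0.993^0.4029 = 16.54 × 0.9972 ≈ 16.49

16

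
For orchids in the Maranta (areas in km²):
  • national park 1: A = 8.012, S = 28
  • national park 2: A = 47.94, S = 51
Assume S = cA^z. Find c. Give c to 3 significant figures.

13.9

z = ln(S₂/S₁) / ln(A₂/A₁) = ln(51/28) / ln(47.94/8.012) = 0.5996 / 1.7890 = 0.3352
c = S₁ / A₁^z = 28 / 8.012^0.3352 = 28 / 2.009 = 13.94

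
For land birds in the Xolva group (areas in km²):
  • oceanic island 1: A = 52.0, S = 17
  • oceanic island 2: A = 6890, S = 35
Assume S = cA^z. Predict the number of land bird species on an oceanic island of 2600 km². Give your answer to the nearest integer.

30

z = ln(35/17) / ln(6890/52) = 0.7221 / 4.8866 = 0.1478
c = 17 / 52^0.1478 = 17 / 1.793 = 9.481
S₃ = 9.481 × 2600^0.1478 = 9.481 × 3.196 ≈ 30.31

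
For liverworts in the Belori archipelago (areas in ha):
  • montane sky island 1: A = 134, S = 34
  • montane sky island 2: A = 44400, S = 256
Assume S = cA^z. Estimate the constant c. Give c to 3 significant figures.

z = ln(S₂/S₁) / ln(A₂/A₁) = ln(256/34) / ln(44400/134) = 2.0188 / 5.8032 = 0.3479
c = S₁ / A₁^z = 34 / 134^0.3479 = 34 / 5.495 = 6.187

6.19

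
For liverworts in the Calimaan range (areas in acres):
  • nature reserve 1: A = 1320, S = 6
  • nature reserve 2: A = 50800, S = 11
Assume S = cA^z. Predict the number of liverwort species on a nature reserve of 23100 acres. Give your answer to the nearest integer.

10

z = ln(11/6) / ln(50800/1320) = 0.6061 / 3.6503 = 0.1661
c = 6 / 1320^0.1661 = 6 / 3.297 = 1.82
S₃ = 1.82 × 23100^0.1661 = 1.82 × 5.304 ≈ 9.651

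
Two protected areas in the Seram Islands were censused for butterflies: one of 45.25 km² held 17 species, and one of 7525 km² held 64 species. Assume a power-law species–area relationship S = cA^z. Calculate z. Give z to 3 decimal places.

Taking logs: ln S = ln c + z ln A, so z = (ln S₂ − ln S₁)/(ln A₂ − ln A₁).
z = ln(64/17) / ln(7525/45.25) = ln(3.765) / ln(166.3) = 1.3257 / 5.1138 = 0.2592

0.259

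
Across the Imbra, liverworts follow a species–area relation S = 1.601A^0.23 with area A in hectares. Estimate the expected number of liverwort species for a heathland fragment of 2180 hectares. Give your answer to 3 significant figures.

S = 1.601 × 2180^0.23
ln S = ln 1.601 + 0.23 × ln 2180 = 0.4706 + 0.23 × 7.6871 = 2.2387
S = e^2.2387 ≈ 9.381

9.38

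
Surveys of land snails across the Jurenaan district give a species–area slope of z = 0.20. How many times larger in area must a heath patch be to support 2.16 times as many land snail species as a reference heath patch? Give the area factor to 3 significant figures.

47.0

(A₂/A₁)^0.2 = 2.16, so A₂/A₁ = 2.16^(1/0.2) = 2.16^5
ln(A₂/A₁) = ln 2.16 / 0.2 = 0.7701 / 0.2 = 3.8505
A₂/A₁ = e^3.8505 ≈ 47.02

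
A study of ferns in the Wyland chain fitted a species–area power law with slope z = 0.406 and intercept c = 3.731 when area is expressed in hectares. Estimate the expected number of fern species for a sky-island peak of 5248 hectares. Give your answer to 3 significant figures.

S = 3.731 × 5248^0.406 = 3.731 × 32.38 ≈ 120.8

121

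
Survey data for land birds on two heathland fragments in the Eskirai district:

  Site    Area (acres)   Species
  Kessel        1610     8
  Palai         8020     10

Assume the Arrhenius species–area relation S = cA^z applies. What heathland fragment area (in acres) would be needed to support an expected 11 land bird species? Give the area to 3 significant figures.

15900 acres

z = ln(10/8) / ln(8020/1610) = 0.2231 / 1.6057 = 0.1390
c = 8 / 1610^0.1390 = 8 / 2.79 = 2.867
A = (11/2.867)^(1/0.1390) ⇒ ln A = ln(3.837)/0.1390 = 9.6755
A = e^9.6755 ≈ 15923 acres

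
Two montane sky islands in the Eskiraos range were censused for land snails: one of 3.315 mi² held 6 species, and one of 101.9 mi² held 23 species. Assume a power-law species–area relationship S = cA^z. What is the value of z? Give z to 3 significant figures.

0.392

Taking logs: ln S = ln c + z ln A, so z = (ln S₂ − ln S₁)/(ln A₂ − ln A₁).
z = ln(23/6) / ln(101.9/3.315) = ln(3.833) / ln(30.74) = 1.3437 / 3.4255 = 0.3923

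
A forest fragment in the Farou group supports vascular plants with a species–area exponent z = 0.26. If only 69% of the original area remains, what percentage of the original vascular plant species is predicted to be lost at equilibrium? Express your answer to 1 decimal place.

9.2%

S_new/S_old = (A_new/A_old)^z = 0.69^0.26
= exp(0.26 × ln 0.69) = exp(0.26 × -0.3711) = exp(-0.0965) ≈ 0.908
Fraction lost = 1 − 0.908 = 0.09197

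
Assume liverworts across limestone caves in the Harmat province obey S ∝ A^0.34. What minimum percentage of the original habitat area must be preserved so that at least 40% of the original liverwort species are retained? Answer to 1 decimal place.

Need (A_new/A_old)^0.34 = 0.4, so A_new/A_old = 0.4^(1/0.34) = 0.4^2.941
ln(A_new/A_old) = ln 0.4 / 0.34 = -0.9163 / 0.34 = -2.6950
A_new/A_old = e^-2.6950 ≈ 0.06754

6.8%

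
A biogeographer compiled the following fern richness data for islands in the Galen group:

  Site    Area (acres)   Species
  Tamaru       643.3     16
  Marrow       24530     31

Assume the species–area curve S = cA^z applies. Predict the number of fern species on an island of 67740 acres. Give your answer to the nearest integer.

37

z = ln(31/16) / ln(24530/643.3) = 0.6614 / 3.6410 = 0.1817
c = 16 / 643.3^0.1817 = 16 / 3.237 = 4.943
S₃ = 4.943 × 67740^0.1817 = 4.943 × 7.543 ≈ 37.28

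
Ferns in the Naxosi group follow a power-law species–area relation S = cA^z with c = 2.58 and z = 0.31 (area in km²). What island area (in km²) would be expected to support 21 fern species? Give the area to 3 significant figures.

866 km²

21 = 2.58 × A^0.31  ⇒  A^0.31 = 21/2.58 = 8.14
ln A = ln(8.14) / 0.31 = 2.0967 / 0.31 = 6.7637
A = e^6.7637 ≈ 865.8 km²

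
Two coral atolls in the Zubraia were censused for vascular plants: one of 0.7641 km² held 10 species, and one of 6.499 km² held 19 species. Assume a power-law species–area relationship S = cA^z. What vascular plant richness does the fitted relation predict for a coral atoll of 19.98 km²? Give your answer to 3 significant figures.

z = ln(19/10) / ln(6.499/0.7641) = 0.6419 / 2.1407 = 0.2998
c = 10 / 0.7641^0.2998 = 10 / 0.9225 = 10.84
S₃ = 10.84 × 19.98^0.2998 = 10.84 × 2.454 ≈ 26.61

26.6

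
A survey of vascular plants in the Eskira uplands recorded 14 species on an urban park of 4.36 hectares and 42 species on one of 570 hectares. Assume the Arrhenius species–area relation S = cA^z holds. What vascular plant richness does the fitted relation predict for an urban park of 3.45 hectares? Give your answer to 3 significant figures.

13.3

z = ln(42/14) / ln(570/4.36) = 1.0986 / 4.8732 = 0.2254
c = 14 / 4.36^0.2254 = 14 / 1.394 = 10.05
S₃ = 10.05 × 3.45^0.2254 = 10.05 × 1.322 ≈ 13.28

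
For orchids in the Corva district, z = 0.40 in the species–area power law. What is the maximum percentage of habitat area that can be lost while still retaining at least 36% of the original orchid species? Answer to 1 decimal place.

Need (A_new/A_old)^0.4 = 0.36, so A_new/A_old = 0.36^(1/0.4) = 0.36^2.5
ln(A_new/A_old) = ln 0.36 / 0.4 = -1.0217 / 0.4 = -2.5541
A_new/A_old = e^-2.5541 ≈ 0.07776
Fraction that can be lost = 1 − 0.07776 = 0.9222

92.2%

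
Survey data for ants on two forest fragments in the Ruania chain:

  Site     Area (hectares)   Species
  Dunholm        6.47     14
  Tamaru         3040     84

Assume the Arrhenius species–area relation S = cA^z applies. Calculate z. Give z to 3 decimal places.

0.291

Taking logs: ln S = ln c + z ln A, so z = (ln S₂ − ln S₁)/(ln A₂ − ln A₁).
z = ln(84/14) / ln(3040/6.47) = ln(6) / ln(469.9) = 1.7918 / 6.1524 = 0.2912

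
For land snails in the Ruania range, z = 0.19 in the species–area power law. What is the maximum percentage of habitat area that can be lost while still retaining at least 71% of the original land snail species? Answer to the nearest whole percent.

84%

Need (A_new/A_old)^0.19 = 0.71, so A_new/A_old = 0.71^(1/0.19) = 0.71^5.263
ln(A_new/A_old) = ln 0.71 / 0.19 = -0.3425 / 0.19 = -1.8026
A_new/A_old = e^-1.8026 ≈ 0.1649
Fraction that can be lost = 1 − 0.1649 = 0.8351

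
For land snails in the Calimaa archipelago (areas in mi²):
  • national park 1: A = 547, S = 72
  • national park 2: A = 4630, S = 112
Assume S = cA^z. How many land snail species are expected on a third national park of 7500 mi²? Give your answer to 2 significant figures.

z = ln(112/72) / ln(4630/547) = 0.4418 / 2.1359 = 0.2069
c = 72 / 547^0.2069 = 72 / 3.685 = 19.54
S₃ = 19.54 × 7500^0.2069 = 19.54 × 6.333 ≈ 123.8

120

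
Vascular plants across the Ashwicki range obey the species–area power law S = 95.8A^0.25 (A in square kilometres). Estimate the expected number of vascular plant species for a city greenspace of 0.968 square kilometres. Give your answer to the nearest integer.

95

S = 95.8 × 0.968^0.25 = 95.8 × 0.9919 ≈ 95.02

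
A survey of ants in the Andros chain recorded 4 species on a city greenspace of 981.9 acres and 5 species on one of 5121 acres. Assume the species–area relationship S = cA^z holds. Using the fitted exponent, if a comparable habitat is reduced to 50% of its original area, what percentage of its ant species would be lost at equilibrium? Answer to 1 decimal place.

8.9%

z = ln(5/4) / ln(5121/981.9) = 0.2231 / 1.6516 = 0.1351
S_new/S_old = (A_new/A_old)^z = 0.5^0.1351 = exp(0.1351 × -0.6931) = 0.9106
Fraction lost = 1 − 0.9106 = 0.0894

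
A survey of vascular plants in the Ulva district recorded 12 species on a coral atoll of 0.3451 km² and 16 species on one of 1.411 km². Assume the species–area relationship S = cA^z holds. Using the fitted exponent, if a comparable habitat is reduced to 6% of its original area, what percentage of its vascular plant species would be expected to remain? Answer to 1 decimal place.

56.3%

z = ln(16/12) / ln(1.411/0.3451) = 0.2877 / 1.4082 = 0.2043
S_new/S_old = (A_new/A_old)^z = 0.06^0.2043 = exp(0.2043 × -2.8134) = 0.5628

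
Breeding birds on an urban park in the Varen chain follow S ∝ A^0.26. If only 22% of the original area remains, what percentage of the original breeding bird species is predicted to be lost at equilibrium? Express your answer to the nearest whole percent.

33%

S_new/S_old = (A_new/A_old)^z = 0.22^0.26
= exp(0.26 × ln 0.22) = exp(0.26 × -1.5141) = exp(-0.3937) ≈ 0.6746
Fraction lost = 1 − 0.6746 = 0.3254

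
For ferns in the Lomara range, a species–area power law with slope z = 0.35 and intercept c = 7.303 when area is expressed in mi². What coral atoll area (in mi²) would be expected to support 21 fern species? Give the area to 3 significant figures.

20.4 mi²

21 = 7.303 × A^0.35  ⇒  A^0.35 = 21/7.303 = 2.876
ln A = ln(2.876) / 0.35 = 1.0562 / 0.35 = 3.0178
A = e^3.0178 ≈ 20.45 mi²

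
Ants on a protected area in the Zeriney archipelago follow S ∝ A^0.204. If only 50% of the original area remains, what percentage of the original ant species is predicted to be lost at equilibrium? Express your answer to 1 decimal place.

S_new/S_old = (A_new/A_old)^z = 0.5^0.204
= exp(0.204 × ln 0.5) = exp(0.204 × -0.6931) = exp(-0.1414) ≈ 0.8681
Fraction lost = 1 − 0.8681 = 0.1319

13.2%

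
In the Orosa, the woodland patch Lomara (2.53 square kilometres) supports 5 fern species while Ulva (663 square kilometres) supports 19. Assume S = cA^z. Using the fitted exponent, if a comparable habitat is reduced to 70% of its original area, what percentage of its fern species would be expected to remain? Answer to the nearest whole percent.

z = ln(19/5) / ln(663/2.53) = 1.3350 / 5.5686 = 0.2397
S_new/S_old = (A_new/A_old)^z = 0.7^0.2397 = exp(0.2397 × -0.3567) = 0.918

92%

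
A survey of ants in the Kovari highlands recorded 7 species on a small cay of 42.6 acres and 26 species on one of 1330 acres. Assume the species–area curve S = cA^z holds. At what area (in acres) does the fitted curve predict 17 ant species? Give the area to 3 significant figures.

436 acres

z = ln(26/7) / ln(1330/42.6) = 1.3122 / 3.4411 = 0.3813
c = 7 / 42.6^0.3813 = 7 / 4.182 = 1.674
A = (17/1.674)^(1/0.3813) ⇒ ln A = ln(10.16)/0.3813 = 6.0787
A = e^6.0787 ≈ 436.5 acres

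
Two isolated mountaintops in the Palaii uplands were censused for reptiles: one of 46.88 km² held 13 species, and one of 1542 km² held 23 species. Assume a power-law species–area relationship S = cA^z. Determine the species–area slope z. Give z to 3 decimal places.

Taking logs: ln S = ln c + z ln A, so z = (ln S₂ − ln S₁)/(ln A₂ − ln A₁).
z = ln(23/13) / ln(1542/46.88) = ln(1.769) / ln(32.89) = 0.5705 / 3.4932 = 0.1633

0.163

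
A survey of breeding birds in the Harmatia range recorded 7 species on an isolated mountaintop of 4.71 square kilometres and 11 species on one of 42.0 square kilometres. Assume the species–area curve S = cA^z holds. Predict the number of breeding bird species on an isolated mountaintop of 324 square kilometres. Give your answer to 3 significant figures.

z = ln(11/7) / ln(42/4.71) = 0.4520 / 2.1880 = 0.2066
c = 7 / 4.71^0.2066 = 7 / 1.377 = 5.082
S₃ = 5.082 × 324^0.2066 = 5.082 × 3.301 ≈ 16.78

16.8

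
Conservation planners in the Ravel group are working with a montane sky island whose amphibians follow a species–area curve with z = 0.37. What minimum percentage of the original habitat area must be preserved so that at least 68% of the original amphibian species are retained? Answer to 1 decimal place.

Need (A_new/A_old)^0.37 = 0.68, so A_new/A_old = 0.68^(1/0.37) = 0.68^2.703
ln(A_new/A_old) = ln 0.68 / 0.37 = -0.3857 / 0.37 = -1.0423
A_new/A_old = e^-1.0423 ≈ 0.3526

35.3%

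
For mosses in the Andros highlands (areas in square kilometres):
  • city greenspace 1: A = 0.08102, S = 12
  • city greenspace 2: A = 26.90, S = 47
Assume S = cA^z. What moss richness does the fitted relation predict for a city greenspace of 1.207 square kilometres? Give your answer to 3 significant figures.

22.7

z = ln(47/12) / ln(26.9/0.08102) = 1.3652 / 5.8052 = 0.2352
c = 12 / 0.08102^0.2352 = 12 / 0.5538 = 21.67
S₃ = 21.67 × 1.207^0.2352 = 21.67 × 1.045 ≈ 22.65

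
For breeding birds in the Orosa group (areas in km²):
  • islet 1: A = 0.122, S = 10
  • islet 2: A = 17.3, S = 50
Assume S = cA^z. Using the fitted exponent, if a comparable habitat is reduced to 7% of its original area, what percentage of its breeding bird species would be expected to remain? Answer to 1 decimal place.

z = ln(50/10) / ln(17.3/0.122) = 1.6094 / 4.9544 = 0.3248
S_new/S_old = (A_new/A_old)^z = 0.07^0.3248 = exp(0.3248 × -2.6593) = 0.4215

42.2%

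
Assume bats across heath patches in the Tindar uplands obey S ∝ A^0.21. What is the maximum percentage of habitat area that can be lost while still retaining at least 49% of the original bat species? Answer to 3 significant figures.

Need (A_new/A_old)^0.21 = 0.49, so A_new/A_old = 0.49^(1/0.21) = 0.49^4.762
ln(A_new/A_old) = ln 0.49 / 0.21 = -0.7133 / 0.21 = -3.3969
A_new/A_old = e^-3.3969 ≈ 0.03348
Fraction that can be lost = 1 − 0.03348 = 0.9665

96.7%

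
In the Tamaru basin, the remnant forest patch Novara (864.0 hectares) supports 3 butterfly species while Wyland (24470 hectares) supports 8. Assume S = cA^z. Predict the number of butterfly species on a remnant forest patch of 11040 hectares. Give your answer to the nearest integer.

6

z = ln(8/3) / ln(24470/864) = 0.9808 / 3.3436 = 0.2933
c = 3 / 864^0.2933 = 3 / 7.268 = 0.4128
S₃ = 0.4128 × 11040^0.2933 = 0.4128 × 15.35 ≈ 6.334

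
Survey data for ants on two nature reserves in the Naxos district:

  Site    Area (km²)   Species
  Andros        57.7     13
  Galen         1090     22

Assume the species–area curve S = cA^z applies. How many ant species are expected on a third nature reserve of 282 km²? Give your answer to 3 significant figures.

z = ln(22/13) / ln(1090/57.7) = 0.5261 / 2.9387 = 0.1790
c = 13 / 57.7^0.1790 = 13 / 2.067 = 6.29
S₃ = 6.29 × 282^0.1790 = 6.29 × 2.746 ≈ 17.27

17.3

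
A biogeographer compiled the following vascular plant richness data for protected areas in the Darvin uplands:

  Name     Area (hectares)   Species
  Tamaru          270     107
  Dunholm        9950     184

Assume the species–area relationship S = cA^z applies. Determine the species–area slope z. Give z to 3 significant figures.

0.150

Taking logs: ln S = ln c + z ln A, so z = (ln S₂ − ln S₁)/(ln A₂ − ln A₁).
z = ln(184/107) / ln(9950/270) = ln(1.72) / ln(36.85) = 0.5421 / 3.6069 = 0.1503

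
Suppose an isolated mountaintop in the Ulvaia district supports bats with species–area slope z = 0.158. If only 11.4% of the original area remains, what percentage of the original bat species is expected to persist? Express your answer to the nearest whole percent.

S_new/S_old = (A_new/A_old)^z = 0.114^0.158
= exp(0.158 × ln 0.114) = exp(0.158 × -2.1716) = exp(-0.3431) ≈ 0.7096

71%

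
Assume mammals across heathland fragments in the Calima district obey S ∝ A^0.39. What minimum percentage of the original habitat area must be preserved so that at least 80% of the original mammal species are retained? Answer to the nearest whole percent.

56%

Need (A_new/A_old)^0.39 = 0.8, so A_new/A_old = 0.8^(1/0.39) = 0.8^2.564
ln(A_new/A_old) = ln 0.8 / 0.39 = -0.2231 / 0.39 = -0.5722
A_new/A_old = e^-0.5722 ≈ 0.5643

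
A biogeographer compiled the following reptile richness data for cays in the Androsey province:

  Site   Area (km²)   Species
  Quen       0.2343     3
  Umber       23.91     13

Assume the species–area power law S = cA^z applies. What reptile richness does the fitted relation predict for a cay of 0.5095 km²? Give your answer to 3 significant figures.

z = ln(13/3) / ln(23.91/0.2343) = 1.4663 / 4.6254 = 0.3170
c = 3 / 0.2343^0.3170 = 3 / 0.6313 = 4.752
S₃ = 4.752 × 0.5095^0.3170 = 4.752 × 0.8075 ≈ 3.838

3.84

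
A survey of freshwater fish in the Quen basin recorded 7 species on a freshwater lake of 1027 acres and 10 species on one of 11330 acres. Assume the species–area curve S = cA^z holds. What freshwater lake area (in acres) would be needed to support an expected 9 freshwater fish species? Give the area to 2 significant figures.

z = ln(10/7) / ln(11330/1027) = 0.3567 / 2.4008 = 0.1486
c = 7 / 1027^0.1486 = 7 / 2.802 = 2.499
A = (9/2.499)^(1/0.1486) ⇒ ln A = ln(3.602)/0.1486 = 8.6260
A = e^8.6260 ≈ 5575 acres

5600 acres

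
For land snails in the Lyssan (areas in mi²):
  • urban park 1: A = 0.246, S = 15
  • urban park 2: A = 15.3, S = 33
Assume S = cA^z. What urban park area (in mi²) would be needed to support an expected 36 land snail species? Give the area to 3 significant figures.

z = ln(33/15) / ln(15.3/0.246) = 0.7885 / 4.1303 = 0.1909
c = 15 / 0.246^0.1909 = 15 / 0.7651 = 19.6
A = (36/19.6)^(1/0.1909) ⇒ ln A = ln(1.836)/0.1909 = 3.1837
A = e^3.1837 ≈ 24.13 mi²

24.1 mi²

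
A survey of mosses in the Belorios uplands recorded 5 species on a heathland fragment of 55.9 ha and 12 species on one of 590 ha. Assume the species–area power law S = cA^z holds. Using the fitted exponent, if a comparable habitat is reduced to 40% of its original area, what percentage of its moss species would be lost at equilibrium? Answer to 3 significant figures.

28.9%

z = ln(12/5) / ln(590/55.9) = 0.8755 / 2.3566 = 0.3715
S_new/S_old = (A_new/A_old)^z = 0.4^0.3715 = exp(0.3715 × -0.9163) = 0.7115
Fraction lost = 1 − 0.7115 = 0.2885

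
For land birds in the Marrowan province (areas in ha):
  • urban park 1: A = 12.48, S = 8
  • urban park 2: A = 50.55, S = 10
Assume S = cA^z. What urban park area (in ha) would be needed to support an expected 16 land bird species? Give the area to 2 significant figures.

960 ha

z = ln(10/8) / ln(50.55/12.48) = 0.2231 / 1.3988 = 0.1595
c = 8 / 12.48^0.1595 = 8 / 1.496 = 5.348
A = (16/5.348)^(1/0.1595) ⇒ ln A = ln(2.992)/0.1595 = 6.8693
A = e^6.8693 ≈ 962.3 ha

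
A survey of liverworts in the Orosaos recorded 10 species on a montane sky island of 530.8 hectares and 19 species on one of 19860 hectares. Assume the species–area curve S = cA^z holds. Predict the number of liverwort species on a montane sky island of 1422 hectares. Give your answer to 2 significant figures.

z = ln(19/10) / ln(19860/530.8) = 0.6419 / 3.6221 = 0.1772
c = 10 / 530.8^0.1772 = 10 / 3.04 = 3.289
S₃ = 3.289 × 1422^0.1772 = 3.289 × 3.62 ≈ 11.91

12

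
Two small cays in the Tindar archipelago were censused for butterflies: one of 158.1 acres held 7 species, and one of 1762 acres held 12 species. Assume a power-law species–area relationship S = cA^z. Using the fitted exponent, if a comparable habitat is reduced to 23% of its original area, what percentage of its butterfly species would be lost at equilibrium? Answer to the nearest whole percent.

z = ln(12/7) / ln(1762/158.1) = 0.5390 / 2.4110 = 0.2236
S_new/S_old = (A_new/A_old)^z = 0.23^0.2236 = exp(0.2236 × -1.4697) = 0.72
Fraction lost = 1 − 0.72 = 0.28

28%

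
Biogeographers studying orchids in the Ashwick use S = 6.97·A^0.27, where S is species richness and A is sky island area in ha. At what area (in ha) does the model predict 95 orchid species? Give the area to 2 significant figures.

95 = 6.97 × A^0.27  ⇒  A^0.27 = 95/6.97 = 13.63
ln A = ln(13.63) / 0.27 = 2.6123 / 0.27 = 9.6750
A = e^9.6750 ≈ 15915 ha

16000 ha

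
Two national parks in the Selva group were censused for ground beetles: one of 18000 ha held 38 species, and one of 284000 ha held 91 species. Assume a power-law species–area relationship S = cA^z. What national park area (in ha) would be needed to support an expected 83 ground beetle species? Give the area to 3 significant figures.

z = ln(91/38) / ln(284000/18000) = 0.8733 / 2.7586 = 0.3166
c = 38 / 18000^0.3166 = 38 / 22.24 = 1.709
A = (83/1.709)^(1/0.3166) ⇒ ln A = ln(48.57)/0.3166 = 12.2660
A = e^12.2660 ≈ 212362 ha

212000 ha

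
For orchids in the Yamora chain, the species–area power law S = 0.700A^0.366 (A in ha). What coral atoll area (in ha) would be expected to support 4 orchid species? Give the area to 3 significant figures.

4 = 0.7 × A^0.366  ⇒  A^0.366 = 4/0.7 = 5.714
ln A = ln(5.714) / 0.366 = 1.7430 / 0.366 = 4.7622
A = e^4.7622 ≈ 117 ha

117 ha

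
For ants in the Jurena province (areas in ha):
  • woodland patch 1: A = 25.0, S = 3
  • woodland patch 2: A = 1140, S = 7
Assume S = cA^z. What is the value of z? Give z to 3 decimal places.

0.222

Taking logs: ln S = ln c + z ln A, so z = (ln S₂ − ln S₁)/(ln A₂ − ln A₁).
z = ln(7/3) / ln(1140/25) = ln(2.333) / ln(45.6) = 0.8473 / 3.8199 = 0.2218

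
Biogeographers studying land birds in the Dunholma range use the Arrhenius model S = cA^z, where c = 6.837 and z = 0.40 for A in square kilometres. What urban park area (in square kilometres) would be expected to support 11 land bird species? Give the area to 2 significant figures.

3.3 square kilometres

11 = 6.837 × A^0.4  ⇒  A^0.4 = 11/6.837 = 1.609
ln A = ln(1.609) / 0.4 = 0.4755 / 0.4 = 1.1889
A = e^1.1889 ≈ 3.283 square kilometres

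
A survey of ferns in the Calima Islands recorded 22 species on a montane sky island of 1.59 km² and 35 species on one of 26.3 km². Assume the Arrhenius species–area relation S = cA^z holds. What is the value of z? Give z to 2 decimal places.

0.17

Taking logs: ln S = ln c + z ln A, so z = (ln S₂ − ln S₁)/(ln A₂ − ln A₁).
z = ln(35/22) / ln(26.3/1.59) = ln(1.591) / ln(16.54) = 0.4643 / 2.8058 = 0.1655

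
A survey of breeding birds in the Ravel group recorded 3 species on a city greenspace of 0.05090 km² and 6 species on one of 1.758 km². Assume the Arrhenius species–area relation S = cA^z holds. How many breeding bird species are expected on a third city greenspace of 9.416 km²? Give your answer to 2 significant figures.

z = ln(6/3) / ln(1.758/0.0509) = 0.6931 / 3.5421 = 0.1957
c = 3 / 0.0509^0.1957 = 3 / 0.5584 = 5.373
S₃ = 5.373 × 9.416^0.1957 = 5.373 × 1.551 ≈ 8.333

8.3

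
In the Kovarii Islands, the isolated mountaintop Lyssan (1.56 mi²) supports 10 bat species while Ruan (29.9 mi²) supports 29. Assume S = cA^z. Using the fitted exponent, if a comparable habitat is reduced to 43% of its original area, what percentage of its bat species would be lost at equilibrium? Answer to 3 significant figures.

26.2%

z = ln(29/10) / ln(29.9/1.56) = 1.0647 / 2.9532 = 0.3605
S_new/S_old = (A_new/A_old)^z = 0.43^0.3605 = exp(0.3605 × -0.8440) = 0.7377
Fraction lost = 1 − 0.7377 = 0.2623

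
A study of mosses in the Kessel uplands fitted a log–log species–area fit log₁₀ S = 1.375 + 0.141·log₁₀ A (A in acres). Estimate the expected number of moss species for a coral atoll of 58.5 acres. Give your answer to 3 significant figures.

42.1

S = 23.71 × 58.5^0.141
ln S = ln 23.71 + 0.141 × ln 58.5 = 3.1661 + 0.141 × 4.0690 = 3.7398
S = e^3.7398 ≈ 42.09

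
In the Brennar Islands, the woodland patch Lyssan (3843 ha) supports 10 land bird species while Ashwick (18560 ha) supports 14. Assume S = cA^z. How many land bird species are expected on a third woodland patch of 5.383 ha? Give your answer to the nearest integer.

z = ln(14/10) / ln(18560/3843) = 0.3365 / 1.5748 = 0.2137
c = 10 / 3843^0.2137 = 10 / 5.833 = 1.714
S₃ = 1.714 × 5.383^0.2137 = 1.714 × 1.433 ≈ 2.456

2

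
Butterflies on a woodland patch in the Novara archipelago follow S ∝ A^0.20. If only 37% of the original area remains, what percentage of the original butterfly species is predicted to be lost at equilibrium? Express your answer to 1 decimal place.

S_new/S_old = (A_new/A_old)^z = 0.37^0.2
= exp(0.2 × ln 0.37) = exp(0.2 × -0.9943) = exp(-0.1989) ≈ 0.8197
Fraction lost = 1 − 0.8197 = 0.1803

18.0%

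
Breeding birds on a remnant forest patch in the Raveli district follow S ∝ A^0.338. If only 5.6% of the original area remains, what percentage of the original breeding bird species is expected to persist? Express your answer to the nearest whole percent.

38%

S_new/S_old = (A_new/A_old)^z = 0.056^0.338
= exp(0.338 × ln 0.056) = exp(0.338 × -2.8824) = exp(-0.9743) ≈ 0.3775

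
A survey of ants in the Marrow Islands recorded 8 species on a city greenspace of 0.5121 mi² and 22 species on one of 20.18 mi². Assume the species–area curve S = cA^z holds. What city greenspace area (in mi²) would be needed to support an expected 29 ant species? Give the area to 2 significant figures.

z = ln(22/8) / ln(20.18/0.5121) = 1.0116 / 3.6739 = 0.2753
c = 8 / 0.5121^0.2753 = 8 / 0.8317 = 9.619
A = (29/9.619)^(1/0.2753) ⇒ ln A = ln(3.015)/0.2753 = 4.0080
A = e^4.0080 ≈ 55.04 mi²

55 mi²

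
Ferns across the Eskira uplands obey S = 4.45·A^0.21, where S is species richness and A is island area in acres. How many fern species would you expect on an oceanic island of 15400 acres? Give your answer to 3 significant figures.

33.7

S = 4.45 × 15400^0.21 = 4.45 × 7.575 ≈ 33.71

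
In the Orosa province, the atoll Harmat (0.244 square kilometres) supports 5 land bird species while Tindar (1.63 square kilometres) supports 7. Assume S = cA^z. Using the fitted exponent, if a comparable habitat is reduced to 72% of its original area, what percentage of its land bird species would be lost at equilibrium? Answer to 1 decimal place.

z = ln(7/5) / ln(1.63/0.244) = 0.3365 / 1.8992 = 0.1772
S_new/S_old = (A_new/A_old)^z = 0.72^0.1772 = exp(0.1772 × -0.3285) = 0.9435
Fraction lost = 1 − 0.9435 = 0.05654

5.7%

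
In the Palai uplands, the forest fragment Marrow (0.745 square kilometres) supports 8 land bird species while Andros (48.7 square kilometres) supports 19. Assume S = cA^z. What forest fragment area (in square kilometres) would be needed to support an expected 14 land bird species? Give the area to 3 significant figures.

z = ln(19/8) / ln(48.7/0.745) = 0.8650 / 4.1801 = 0.2069
c = 8 / 0.745^0.2069 = 8 / 0.9409 = 8.502
A = (14/8.502)^(1/0.2069) ⇒ ln A = ln(1.647)/0.2069 = 2.4099
A = e^2.4099 ≈ 11.13 square kilometres

11.1 square kilometres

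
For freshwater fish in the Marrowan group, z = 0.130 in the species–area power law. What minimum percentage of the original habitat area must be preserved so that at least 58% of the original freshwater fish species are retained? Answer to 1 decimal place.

Need (A_new/A_old)^0.13 = 0.58, so A_new/A_old = 0.58^(1/0.13) = 0.58^7.692
ln(A_new/A_old) = ln 0.58 / 0.13 = -0.5447 / 0.13 = -4.1902
A_new/A_old = e^-4.1902 ≈ 0.01514

1.5%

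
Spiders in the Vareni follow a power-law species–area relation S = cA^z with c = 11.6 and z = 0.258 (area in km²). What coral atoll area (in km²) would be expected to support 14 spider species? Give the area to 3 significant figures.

2.07 km²

14 = 11.6 × A^0.258  ⇒  A^0.258 = 14/11.6 = 1.207
ln A = ln(1.207) / 0.258 = 0.1881 / 0.258 = 0.7289
A = e^0.7289 ≈ 2.073 km²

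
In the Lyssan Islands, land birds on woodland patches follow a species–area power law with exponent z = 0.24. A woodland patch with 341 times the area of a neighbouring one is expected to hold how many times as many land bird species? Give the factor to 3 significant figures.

4.05

S₂/S₁ = (A₂/A₁)^z = 341^0.24
ln(S₂/S₁) = 0.24 × ln 341 = 0.24 × 5.8319 = 1.3997
S₂/S₁ = e^1.3997 ≈ 4.054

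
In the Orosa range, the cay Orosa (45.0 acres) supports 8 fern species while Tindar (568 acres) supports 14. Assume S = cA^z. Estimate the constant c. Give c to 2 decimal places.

z = ln(S₂/S₁) / ln(A₂/A₁) = ln(14/8) / ln(568/45) = 0.5596 / 2.5355 = 0.2207
c = S₁ / A₁^z = 8 / 45^0.2207 = 8 / 2.317 = 3.453

3.45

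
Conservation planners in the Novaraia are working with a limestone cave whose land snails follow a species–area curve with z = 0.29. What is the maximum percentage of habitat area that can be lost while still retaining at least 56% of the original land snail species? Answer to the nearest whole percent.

86%

Need (A_new/A_old)^0.29 = 0.56, so A_new/A_old = 0.56^(1/0.29) = 0.56^3.448
ln(A_new/A_old) = ln 0.56 / 0.29 = -0.5798 / 0.29 = -1.9994
A_new/A_old = e^-1.9994 ≈ 0.1354
Fraction that can be lost = 1 − 0.1354 = 0.8646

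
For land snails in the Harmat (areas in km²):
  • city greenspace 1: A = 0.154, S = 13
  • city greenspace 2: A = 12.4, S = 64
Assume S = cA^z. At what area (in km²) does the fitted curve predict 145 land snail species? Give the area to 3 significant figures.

118 km²

z = ln(64/13) / ln(12.4/0.154) = 1.5939 / 4.3885 = 0.3632
c = 13 / 0.154^0.3632 = 13 / 0.5069 = 25.65
A = (145/25.65)^(1/0.3632) ⇒ ln A = ln(5.654)/0.3632 = 4.7694
A = e^4.7694 ≈ 117.9 km²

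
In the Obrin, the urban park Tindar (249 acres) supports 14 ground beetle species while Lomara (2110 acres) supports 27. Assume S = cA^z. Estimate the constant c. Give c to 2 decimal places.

z = ln(S₂/S₁) / ln(A₂/A₁) = ln(27/14) / ln(2110/249) = 0.6568 / 2.1370 = 0.3073
c = S₁ / A₁^z = 14 / 249^0.3073 = 14 / 5.451 = 2.569

2.57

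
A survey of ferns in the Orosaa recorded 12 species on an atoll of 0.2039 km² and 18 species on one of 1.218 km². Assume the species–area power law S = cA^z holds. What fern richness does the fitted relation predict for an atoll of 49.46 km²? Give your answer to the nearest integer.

42

z = ln(18/12) / ln(1.218/0.2039) = 0.4055 / 1.7873 = 0.2269
c = 12 / 0.2039^0.2269 = 12 / 0.6972 = 17.21
S₃ = 17.21 × 49.46^0.2269 = 17.21 × 2.423 ≈ 41.71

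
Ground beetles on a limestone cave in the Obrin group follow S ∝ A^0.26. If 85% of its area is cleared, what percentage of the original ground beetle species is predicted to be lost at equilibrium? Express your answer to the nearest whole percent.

S_new/S_old = (A_new/A_old)^z = 0.15^0.26
= exp(0.26 × ln 0.15) = exp(0.26 × -1.8971) = exp(-0.4933) ≈ 0.6106
Fraction lost = 1 − 0.6106 = 0.3894

39%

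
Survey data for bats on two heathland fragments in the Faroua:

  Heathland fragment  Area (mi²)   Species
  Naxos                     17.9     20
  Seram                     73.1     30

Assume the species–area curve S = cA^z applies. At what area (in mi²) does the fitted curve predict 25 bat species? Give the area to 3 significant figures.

z = ln(30/20) / ln(73.1/17.9) = 0.4055 / 1.4070 = 0.2882
c = 20 / 17.9^0.2882 = 20 / 2.296 = 8.71
A = (25/8.71)^(1/0.2882) ⇒ ln A = ln(2.87)/0.2882 = 3.6591
A = e^3.6591 ≈ 38.83 mi²

38.8 mi²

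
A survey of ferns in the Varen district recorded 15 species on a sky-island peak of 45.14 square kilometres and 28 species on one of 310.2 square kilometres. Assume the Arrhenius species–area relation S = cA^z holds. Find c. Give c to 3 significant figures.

4.37

z = ln(S₂/S₁) / ln(A₂/A₁) = ln(28/15) / ln(310.2/45.14) = 0.6242 / 1.9274 = 0.3238
c = S₁ / A₁^z = 15 / 45.14^0.3238 = 15 / 3.434 = 4.368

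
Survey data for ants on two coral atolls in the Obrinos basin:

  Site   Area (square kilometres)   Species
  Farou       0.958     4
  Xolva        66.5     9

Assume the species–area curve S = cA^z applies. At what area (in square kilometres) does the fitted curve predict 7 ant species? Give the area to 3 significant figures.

z = ln(9/4) / ln(66.5/0.958) = 0.8109 / 4.2401 = 0.1913
c = 4 / 0.958^0.1913 = 4 / 0.9918 = 4.033
A = (7/4.033)^(1/0.1913) ⇒ ln A = ln(1.736)/0.1913 = 2.8832
A = e^2.8832 ≈ 17.87 square kilometres

17.9 square kilometres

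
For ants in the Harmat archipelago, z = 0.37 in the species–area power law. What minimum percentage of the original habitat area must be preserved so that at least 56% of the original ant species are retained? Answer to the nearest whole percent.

21%

Need (A_new/A_old)^0.37 = 0.56, so A_new/A_old = 0.56^(1/0.37) = 0.56^2.703
ln(A_new/A_old) = ln 0.56 / 0.37 = -0.5798 / 0.37 = -1.5671
A_new/A_old = e^-1.5671 ≈ 0.2087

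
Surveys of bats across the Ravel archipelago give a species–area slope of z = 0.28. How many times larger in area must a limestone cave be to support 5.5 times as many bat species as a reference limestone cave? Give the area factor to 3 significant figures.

441

(A₂/A₁)^0.28 = 5.5, so A₂/A₁ = 5.5^(1/0.28) = 5.5^3.571
ln(A₂/A₁) = ln 5.5 / 0.28 = 1.7047 / 0.28 = 6.0884
A₂/A₁ = e^6.0884 ≈ 440.7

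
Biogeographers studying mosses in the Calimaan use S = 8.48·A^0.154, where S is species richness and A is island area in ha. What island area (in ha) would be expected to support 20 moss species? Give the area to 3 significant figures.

263 ha

20 = 8.48 × A^0.154  ⇒  A^0.154 = 20/8.48 = 2.358
ln A = ln(2.358) / 0.154 = 0.8580 / 0.154 = 5.5716
A = e^5.5716 ≈ 262.8 ha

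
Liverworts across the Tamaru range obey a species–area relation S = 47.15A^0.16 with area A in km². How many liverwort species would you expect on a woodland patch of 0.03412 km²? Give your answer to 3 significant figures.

27.5

S = 47.15 × 0.03412^0.16
ln S = ln 47.15 + 0.16 × ln 0.03412 = 3.8533 + 0.16 × -3.3779 = 3.3129
S = e^3.3129 ≈ 27.46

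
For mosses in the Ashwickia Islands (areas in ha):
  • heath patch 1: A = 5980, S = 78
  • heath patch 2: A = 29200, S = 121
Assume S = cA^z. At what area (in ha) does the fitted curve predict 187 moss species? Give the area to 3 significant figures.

141000 ha

z = ln(121/78) / ln(29200/5980) = 0.4391 / 1.5857 = 0.2769
c = 78 / 5980^0.2769 = 78 / 11.11 = 7.02
A = (187/7.02)^(1/0.2769) ⇒ ln A = ln(26.64)/0.2769 = 11.8541
A = e^11.8541 ≈ 140657 ha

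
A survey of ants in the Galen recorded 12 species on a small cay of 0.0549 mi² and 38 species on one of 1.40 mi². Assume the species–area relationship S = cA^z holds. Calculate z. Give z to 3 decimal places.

Taking logs: ln S = ln c + z ln A, so z = (ln S₂ − ln S₁)/(ln A₂ − ln A₁).
z = ln(38/12) / ln(1.4/0.0549) = ln(3.167) / ln(25.5) = 1.1527 / 3.2387 = 0.3559

0.356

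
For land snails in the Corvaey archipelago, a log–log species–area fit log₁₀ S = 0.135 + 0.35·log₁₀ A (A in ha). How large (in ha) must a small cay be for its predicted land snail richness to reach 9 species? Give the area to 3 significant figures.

9 = 1.365 × A^0.35  ⇒  A^0.35 = 9/1.365 = 6.595
ln A = ln(6.595) / 0.35 = 1.8864 / 0.35 = 5.3896
A = e^5.3896 ≈ 219.1 ha

219 ha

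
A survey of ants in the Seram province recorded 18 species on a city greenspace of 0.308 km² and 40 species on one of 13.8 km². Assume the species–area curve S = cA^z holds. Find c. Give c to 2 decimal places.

23.05

z = ln(S₂/S₁) / ln(A₂/A₁) = ln(40/18) / ln(13.8/0.308) = 0.7985 / 3.8023 = 0.2100
c = S₁ / A₁^z = 18 / 0.308^0.2100 = 18 / 0.7809 = 23.05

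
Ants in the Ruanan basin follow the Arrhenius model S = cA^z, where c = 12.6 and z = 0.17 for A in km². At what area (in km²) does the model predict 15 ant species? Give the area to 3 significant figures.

2.79 km²

15 = 12.6 × A^0.17  ⇒  A^0.17 = 15/12.6 = 1.19
ln A = ln(1.19) / 0.17 = 0.1744 / 0.17 = 1.0256
A = e^1.0256 ≈ 2.789 km²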